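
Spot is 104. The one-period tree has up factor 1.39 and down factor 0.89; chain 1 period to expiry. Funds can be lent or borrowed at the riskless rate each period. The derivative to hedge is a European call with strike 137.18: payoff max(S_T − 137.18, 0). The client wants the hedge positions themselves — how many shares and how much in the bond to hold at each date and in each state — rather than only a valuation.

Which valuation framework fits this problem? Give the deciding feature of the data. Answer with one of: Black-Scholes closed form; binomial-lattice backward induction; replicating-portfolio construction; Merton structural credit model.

framework: replicating-portfolio construction

Key observation: the mandate to exhibit the hedge at every date and state singles out the replicating-portfolio construction on the 1-period tree with factors 1.39 and 0.89 from 104.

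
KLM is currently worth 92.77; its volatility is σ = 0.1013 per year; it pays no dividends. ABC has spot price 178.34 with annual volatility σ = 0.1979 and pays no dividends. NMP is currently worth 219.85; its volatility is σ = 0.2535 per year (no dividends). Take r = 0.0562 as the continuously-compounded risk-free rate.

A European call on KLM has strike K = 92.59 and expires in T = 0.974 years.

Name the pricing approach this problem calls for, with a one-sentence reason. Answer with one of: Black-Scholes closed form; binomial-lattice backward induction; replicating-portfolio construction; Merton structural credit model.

Key observation: a European-exercise option on KLM struck at 92.59 — a GBM underlying with constant parameters — admits an analytic price: the data contain no early exercise, no discrete tree, no debt structure.

framework: Black-Scholes closed form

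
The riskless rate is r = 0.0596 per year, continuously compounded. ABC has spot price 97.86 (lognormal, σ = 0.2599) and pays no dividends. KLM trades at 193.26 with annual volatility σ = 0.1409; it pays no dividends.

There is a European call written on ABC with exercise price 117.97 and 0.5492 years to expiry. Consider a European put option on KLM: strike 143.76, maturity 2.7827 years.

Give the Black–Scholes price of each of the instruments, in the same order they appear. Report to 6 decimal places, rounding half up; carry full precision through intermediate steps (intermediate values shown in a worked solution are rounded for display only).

price(ABC call K=117.97) = 2.438921
price(KLM put K=143.76) = 0.334731

[ABC call K=117.97]
σ√T = 0.2599·√0.5492 = 0.192607
d₁ = (ln(S/K) + (r+σ²/2)T) / (σ√T) = (ln(97.86/117.97) + (0.0596+0.2599²/2)·0.5492) / 0.192607 = (-0.186892 + 0.051281) / 0.192607 = -0.704085
d₂ = d₁ − σ√T = -0.704085 − 0.192607 = -0.896691
e^{−rT} = 0.967798
N(d₁) = 0.240690,  N(d₂) = 0.184942
price = S·N(d₁) − K·e^{−rT}·N(d₂) = 23.553927 − 21.115006 = 2.438921
[KLM put K=143.76]
σ√T = 0.1409·√2.7827 = 0.235041
d₁ = (ln(S/K) + (r+σ²/2)T) / (σ√T) = (ln(193.26/143.76) + (0.0596+0.1409²/2)·2.7827) / 0.235041 = (0.295891 + 0.193471) / 0.235041 = 2.082027
d₂ = d₁ − σ√T = 2.082027 − 0.235041 = 1.846986
e^{−rT} = 0.847174
N(−d₁) = 0.018670,  N(−d₂) = 0.032375
price = K·e^{−rT}·N(−d₂) − S·N(−d₁) = 3.942897 − 3.608165 = 0.334731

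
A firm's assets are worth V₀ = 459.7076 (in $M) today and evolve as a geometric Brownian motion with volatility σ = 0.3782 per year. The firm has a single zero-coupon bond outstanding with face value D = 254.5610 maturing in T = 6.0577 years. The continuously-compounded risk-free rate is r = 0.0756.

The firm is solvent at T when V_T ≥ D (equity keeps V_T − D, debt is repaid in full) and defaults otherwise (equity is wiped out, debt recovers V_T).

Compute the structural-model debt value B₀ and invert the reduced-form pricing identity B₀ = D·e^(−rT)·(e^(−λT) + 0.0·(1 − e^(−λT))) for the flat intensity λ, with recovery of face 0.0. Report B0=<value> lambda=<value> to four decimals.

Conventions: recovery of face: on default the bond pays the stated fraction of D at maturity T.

B0=145.6880 lambda=0.0165

Equity is a call on the firm's assets struck at D = 254.5610:
d₁ = [ln(V₀/D) + (r + σ²/2)T] / (σ√T)
   = [ln(459.7076/254.5610) + (0.0756 + 0.5·0.3782²)·6.0577] / (0.3782·√6.0577)
   = [0.591050 + 0.891194] / 0.930841 = 1.592372
d₂ = d₁ − σ√T = 1.592372 − 0.930841 = 0.661531
N(d₁) = 0.944349,  N(d₂) = 0.745864,  e^(−rT) = 0.632571
E₀ = V₀·N(d₁) − D·e^(−rT)·N(d₂)
   = 459.7076·0.944349 − 254.5610·0.632571·0.745864 = 314.019584
B₀ = V₀ − E₀ = 459.7076 − 314.019584 = 145.688016
e^(−λT) = (B₀·e^(rT)/D − 0)/(1 − 0) = (145.6880·1.580849/254.5610 − 0)/1 = 0.90473696
λ = −ln(0.90473696)/6.0577 = 0.016526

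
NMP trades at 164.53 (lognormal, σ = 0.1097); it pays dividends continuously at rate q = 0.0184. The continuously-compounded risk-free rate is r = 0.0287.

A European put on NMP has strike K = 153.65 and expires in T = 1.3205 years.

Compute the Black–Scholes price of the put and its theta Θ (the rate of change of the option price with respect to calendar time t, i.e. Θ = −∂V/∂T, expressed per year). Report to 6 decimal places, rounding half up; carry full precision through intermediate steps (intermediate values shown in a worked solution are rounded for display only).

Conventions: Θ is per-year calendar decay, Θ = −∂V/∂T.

price = 3.012383
Θ = -1.890740

σ√T = 0.1097·√1.3205 = 0.126060
d₁ = (ln(S/K) + (r−q+σ²/2)T) / (σ√T) = (ln(164.53/153.65) + (0.0287−0.0184+0.1097²/2)·1.3205) / 0.126060 = (0.068416 + 0.021547) / 0.126060 = 0.713649
d₂ = d₁ − σ√T = 0.713649 − 0.126060 = 0.587589
e^{−rT} = 0.962811
e^{−qT} = 0.975996
N(−d₁) = 0.237722,  N(−d₂) = 0.278404
Put price V = K·e^{−rT}·N(−d₂) − S·e^{−qT}·N(−d₁) = 41.185932 − 38.173549 = 3.012383
φ(d₁) = (1/√(2π))·e^{−d₁²/2} = 0.309256
Θ = −S·e^{−qT}·φ(d₁)·σ/(2√T) − q·S·e^{−qT}·N(−d₁) + r·K·e^{−rT}·N(−d₂) = −2.370383 − 0.702393 + 1.182036 = -1.890740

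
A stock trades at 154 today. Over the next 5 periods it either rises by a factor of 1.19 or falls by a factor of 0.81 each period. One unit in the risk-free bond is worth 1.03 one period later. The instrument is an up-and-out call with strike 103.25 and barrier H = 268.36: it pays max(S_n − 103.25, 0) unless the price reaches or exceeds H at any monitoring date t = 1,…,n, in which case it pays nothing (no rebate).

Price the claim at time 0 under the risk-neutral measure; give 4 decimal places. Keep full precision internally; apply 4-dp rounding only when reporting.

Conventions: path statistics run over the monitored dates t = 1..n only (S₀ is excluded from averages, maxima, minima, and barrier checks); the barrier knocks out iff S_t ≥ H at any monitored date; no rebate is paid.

With p* = (R−d)/(u−d) = 0.5789, sum probability × payoff across the paths and divide by R^5.
Enumerate all 2^5 = 32 price paths (U = up ×1.19, D = down ×0.81); each path with k up-moves has probability p*^k·(1−p*)^(5−k).
DDDDD: M=124.7400, payoff=0.0000, prob=0.013234
UDDDD: M=183.2600, payoff=0.0000, prob=0.018196
DUDDD: M=148.4406, payoff=0.0000, prob=0.018196
UUDDD: M=218.0794, payoff=12.6463, prob=0.025020
DDUDD: M=124.7400, payoff=0.0000, prob=0.018196
UDUDD: M=183.2600, payoff=12.6463, prob=0.025020
DUUDD: M=176.6443, payoff=12.6463, prob=0.025020
UUUDD: M=259.5145, payoff=67.0175, prob=0.034403
DDDUD: M=124.7400, payoff=0.0000, prob=0.018196
UDDUD: M=183.2600, payoff=12.6463, prob=0.025020
DUDUD: M=148.4406, payoff=12.6463, prob=0.025020
UUDUD: M=218.0794, payoff=67.0175, prob=0.034403
DDUUD: M=143.0819, payoff=12.6463, prob=0.025020
UDUUD: M=210.2067, payoff=67.0175, prob=0.034403
DUUUD: M=210.2067, payoff=67.0175, prob=0.034403
UUUUD: M=308.8222, payoff=0.0000, prob=0.047303
DDDDU: M=124.7400, payoff=0.0000, prob=0.018196
UDDDU: M=183.2600, payoff=12.6463, prob=0.025020
DUDDU: M=148.4406, payoff=12.6463, prob=0.025020
UUDDU: M=218.0794, payoff=67.0175, prob=0.034403
DDUDU: M=124.7400, payoff=12.6463, prob=0.025020
UDUDU: M=183.2600, payoff=67.0175, prob=0.034403
DUUDU: M=176.6443, payoff=67.0175, prob=0.034403
UUUDU: M=259.5145, payoff=146.8960, prob=0.047303
DDDUU: M=124.7400, payoff=12.6463, prob=0.025020
UDDUU: M=183.2600, payoff=67.0175, prob=0.034403
DUDUU: M=170.2675, payoff=67.0175, prob=0.034403
UUDUU: M=250.1460, payoff=146.8960, prob=0.047303
DDUUU: M=170.2675, payoff=67.0175, prob=0.034403
UDUUU: M=250.1460, payoff=146.8960, prob=0.047303
DUUUU: M=250.1460, payoff=146.8960, prob=0.047303
UUUUU: M=367.4985, payoff=0.0000, prob=0.065042
Price = Σ prob·payoff / R^5 = 54.014541 / 1.159274 = 46.5934

price = 46.5934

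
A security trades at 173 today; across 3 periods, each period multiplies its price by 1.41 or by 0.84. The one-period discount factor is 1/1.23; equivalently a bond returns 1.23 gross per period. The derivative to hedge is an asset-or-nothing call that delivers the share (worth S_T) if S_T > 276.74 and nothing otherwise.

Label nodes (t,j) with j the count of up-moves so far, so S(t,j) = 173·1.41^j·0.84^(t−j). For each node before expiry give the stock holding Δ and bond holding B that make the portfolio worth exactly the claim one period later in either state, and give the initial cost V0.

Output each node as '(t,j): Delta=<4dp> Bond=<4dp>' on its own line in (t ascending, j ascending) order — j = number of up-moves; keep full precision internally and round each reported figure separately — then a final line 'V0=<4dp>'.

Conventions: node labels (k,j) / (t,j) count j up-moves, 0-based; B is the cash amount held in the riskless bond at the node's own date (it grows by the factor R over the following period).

The replicating-portfolio and risk-neutral prices coincide; use p* = (1.23−0.84)/(1.41−0.84) = 0.6842 for the latter.
Terminal payoffs: V(3,0)=0.0000, V(3,1)=0.0000, V(3,2)=288.9107, V(3,3)=484.9572
(2,0): S=122.0688. Δ = (V_up−V_dn)/(S_up−S_dn) = (0.0000−0.0000)/(172.1170−102.5378) = 0.0000. V = [p*·0.0000 + (1−p*)·0.0000]/1.23 = 0.0000. B = V − Δ·S = 0.0000.
(2,1): S=204.9012. Δ = (V_up−V_dn)/(S_up−S_dn) = (288.9107−0.0000)/(288.9107−172.1170) = 2.4737. V = [p*·288.9107 + (1−p*)·0.0000]/1.23 = 160.7120. B = V − Δ·S = -346.1489.
(2,2): S=343.9413. Δ = (V_up−V_dn)/(S_up−S_dn) = (484.9572−288.9107)/(484.9572−288.9107) = 1.0000. V = [p*·484.9572 + (1−p*)·288.9107]/1.23 = 343.9413. B = V − Δ·S = 0.0000.
(1,0): S=145.3200. Δ = (V_up−V_dn)/(S_up−S_dn) = (160.7120−0.0000)/(204.9012−122.0688) = 1.9402. V = [p*·160.7120 + (1−p*)·0.0000]/1.23 = 89.3990. B = V − Δ·S = -192.5518.
(1,1): S=243.9300. Δ = (V_up−V_dn)/(S_up−S_dn) = (343.9413−160.7120)/(343.9413−204.9012) = 1.3178. V = [p*·343.9413 + (1−p*)·160.7120]/1.23 = 232.5849. B = V − Δ·S = -88.8701.
(0,0): S=173.0000. Δ = (V_up−V_dn)/(S_up−S_dn) = (232.5849−89.3990)/(243.9300−145.3200) = 1.4520. V = [p*·232.5849 + (1−p*)·89.3990]/1.23 = 152.3320. B = V − Δ·S = -98.8713.
Sanity check at the root: Δ(0,0)·S0 + B(0,0) reproduces V0 = 152.3320.

(0,0): Delta=1.4520 Bond=-98.8713
(1,0): Delta=1.9402 Bond=-192.5518
(1,1): Delta=1.3178 Bond=-88.8701
(2,0): Delta=0.0000 Bond=0.0000
(2,1): Delta=2.4737 Bond=-346.1489
(2,2): Delta=1.0000 Bond=0.0000
V0=152.3320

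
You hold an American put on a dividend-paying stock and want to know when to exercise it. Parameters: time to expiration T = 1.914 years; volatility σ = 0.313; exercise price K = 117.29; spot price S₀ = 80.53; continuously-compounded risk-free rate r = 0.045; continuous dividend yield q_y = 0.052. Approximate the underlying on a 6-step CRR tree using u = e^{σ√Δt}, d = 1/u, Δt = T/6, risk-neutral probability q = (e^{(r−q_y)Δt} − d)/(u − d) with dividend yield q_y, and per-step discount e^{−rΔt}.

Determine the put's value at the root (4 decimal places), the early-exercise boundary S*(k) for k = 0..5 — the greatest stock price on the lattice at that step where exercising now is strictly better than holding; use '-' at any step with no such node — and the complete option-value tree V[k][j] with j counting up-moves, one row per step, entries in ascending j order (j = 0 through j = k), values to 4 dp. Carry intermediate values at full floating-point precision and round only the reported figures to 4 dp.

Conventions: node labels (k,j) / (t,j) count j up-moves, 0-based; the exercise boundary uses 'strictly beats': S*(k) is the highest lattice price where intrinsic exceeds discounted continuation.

price = 39.5699
boundary = - - 56.5466 67.4811 80.5300 96.1022
tree:
39.5699
49.9045 28.1930
60.7434 38.2425 16.7990
69.9061 49.8089 25.3152 6.9155
77.5841 60.7434 36.7600 12.1209 0.7665
84.0180 69.9061 49.8089 21.1878 1.4129 0.0000
89.4093 77.5841 60.7434 36.7600 2.6043 0.0000 0.0000

Δt=0.31900  u=1.19337  d=0.83796  q=0.44964  discount=0.98575
step 6 (expiry): payoffs max(K−S,0) = 89.4093 77.5841 60.7434 36.7600 2.6043 0.0000 0.0000
step 5: (k=5,j=0): S=33.2720, K−S=84.0180, hold=82.8937 ⇒ V=84.0180 exercise | (k=5,j=1): S=47.3839, K−S=69.9061, hold=69.0140 ⇒ V=69.9061 exercise | (k=5,j=2): S=67.4811, K−S=49.8089, hold=49.2474 ⇒ V=49.8089 exercise | (k=5,j=3): S=96.1022, K−S=21.1878, hold=21.0971 ⇒ V=21.1878 exercise | (k=5,j=4): S=136.8626, K−S=0.0000, hold=1.4129 ⇒ V=1.4129 continue | (k=5,j=5): S=194.9110, K−S=0.0000, hold=0.0000 ⇒ V=0.0000 continue  boundary S*=96.1022
step 4: (k=4,j=0): S=39.7059, K−S=77.5841, hold=76.5657 ⇒ V=77.5841 exercise | (k=4,j=1): S=56.5466, K−S=60.7434, hold=60.0020 ⇒ V=60.7434 exercise | (k=4,j=2): S=80.5300, K−S=36.7600, hold=36.4131 ⇒ V=36.7600 exercise | (k=4,j=3): S=114.6857, K−S=2.6043, hold=12.1209 ⇒ V=12.1209 continue | (k=4,j=4): S=163.3280, K−S=0.0000, hold=0.7665 ⇒ V=0.7665 continue  boundary S*=80.5300
step 3: (k=3,j=0): S=47.3839, K−S=69.9061, hold=69.0140 ⇒ V=69.9061 exercise | (k=3,j=1): S=67.4811, K−S=49.8089, hold=49.2474 ⇒ V=49.8089 exercise | (k=3,j=2): S=96.1022, K−S=21.1878, hold=25.3152 ⇒ V=25.3152 continue | (k=3,j=3): S=136.8626, K−S=0.0000, hold=6.9155 ⇒ V=6.9155 continue  boundary S*=67.4811
step 2: (k=2,j=0): S=56.5466, K−S=60.7434, hold=60.0020 ⇒ V=60.7434 exercise | (k=2,j=1): S=80.5300, K−S=36.7600, hold=38.2425 ⇒ V=38.2425 continue | (k=2,j=2): S=114.6857, K−S=2.6043, hold=16.7990 ⇒ V=16.7990 continue  boundary S*=56.5466
step 1: (k=1,j=0): S=67.4811, K−S=49.8089, hold=49.9045 ⇒ V=49.9045 continue | (k=1,j=1): S=96.1022, K−S=21.1878, hold=28.1930 ⇒ V=28.1930 continue  boundary S*=-
step 0: (k=0,j=0): S=80.5300, K−S=36.7600, hold=39.5699 ⇒ V=39.5699 continue  boundary S*=-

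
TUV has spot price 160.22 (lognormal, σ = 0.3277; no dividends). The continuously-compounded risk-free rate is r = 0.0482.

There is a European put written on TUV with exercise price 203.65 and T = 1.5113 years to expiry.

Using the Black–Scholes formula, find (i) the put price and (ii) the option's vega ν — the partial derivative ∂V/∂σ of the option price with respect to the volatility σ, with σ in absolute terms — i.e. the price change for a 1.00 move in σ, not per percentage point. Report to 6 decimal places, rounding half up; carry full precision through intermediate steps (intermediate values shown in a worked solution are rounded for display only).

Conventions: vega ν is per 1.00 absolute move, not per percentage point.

price = 44.788159
ν = 76.813559

σ√T = 0.3277·√1.5113 = 0.402858
d₁ = (ln(S/K) + (r+σ²/2)T) / (σ√T) = (ln(160.22/203.65) + (0.0482+0.3277²/2)·1.5113) / 0.402858 = (-0.239855 + 0.153992) / 0.402858 = -0.213135
d₂ = d₁ − σ√T = -0.213135 − 0.402858 = -0.615993
e^{−rT} = 0.929745
N(−d₁) = 0.584389,  N(−d₂) = 0.731050
Put price V = K·e^{−rT}·N(−d₂) − S·N(−d₁) = 138.418991 − 93.630832 = 44.788159
φ(d₁) = (1/√(2π))·e^{−d₁²/2} = 0.389983
ν = S·φ(d₁)·√T = 76.813559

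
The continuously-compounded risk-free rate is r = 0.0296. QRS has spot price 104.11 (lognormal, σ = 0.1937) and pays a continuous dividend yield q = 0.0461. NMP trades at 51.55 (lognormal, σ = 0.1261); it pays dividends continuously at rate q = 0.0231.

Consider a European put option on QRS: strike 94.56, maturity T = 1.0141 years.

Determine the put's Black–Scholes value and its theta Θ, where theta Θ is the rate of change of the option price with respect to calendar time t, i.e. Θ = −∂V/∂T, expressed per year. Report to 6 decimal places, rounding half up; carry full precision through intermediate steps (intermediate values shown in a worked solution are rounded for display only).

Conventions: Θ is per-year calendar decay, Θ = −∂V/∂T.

price = 4.234521
Θ = -3.733264

σ√T = 0.1937·√1.0141 = 0.195061
d₁ = (ln(S/K) + (r−q+σ²/2)T) / (σ√T) = (ln(104.11/94.56) + (0.0296−0.0461+0.1937²/2)·1.0141) / 0.195061 = (0.096213 + 0.002292) / 0.195061 = 0.504997
d₂ = d₁ − σ√T = 0.504997 − 0.195061 = 0.309937
e^{−rT} = 0.970429
e^{−qT} = 0.954326
N(−d₁) = 0.306780,  N(−d₂) = 0.378305
Put price V = K·e^{−rT}·N(−d₂) − S·e^{−qT}·N(−d₁) = 34.714645 − 30.480123 = 4.234521
φ(d₁) = (1/√(2π))·e^{−d₁²/2} = 0.351182
Θ = −S·e^{−qT}·φ(d₁)·σ/(2√T) − q·S·e^{−qT}·N(−d₁) + r·K·e^{−rT}·N(−d₂) = −3.355684 − 1.405134 + 1.027553 = -3.733264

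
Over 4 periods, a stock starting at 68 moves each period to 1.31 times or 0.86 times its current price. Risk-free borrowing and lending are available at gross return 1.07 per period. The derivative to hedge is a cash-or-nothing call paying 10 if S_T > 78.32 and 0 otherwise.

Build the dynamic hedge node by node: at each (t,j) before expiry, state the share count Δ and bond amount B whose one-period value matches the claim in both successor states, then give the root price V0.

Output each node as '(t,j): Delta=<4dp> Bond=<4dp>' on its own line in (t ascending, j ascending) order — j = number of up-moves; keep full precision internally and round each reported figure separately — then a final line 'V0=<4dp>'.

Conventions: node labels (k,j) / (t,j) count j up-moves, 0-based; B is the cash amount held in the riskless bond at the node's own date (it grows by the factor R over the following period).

The replicating-portfolio and risk-neutral prices coincide; use p* = (1.07−0.86)/(1.31−0.86) = 0.4667 for the latter.
Terminal payoffs: V(4,0)=0.0000, V(4,1)=0.0000, V(4,2)=10.0000, V(4,3)=10.0000, V(4,4)=10.0000
  t=3,j=0: stock 43.2518 → up 56.6599 (V=0.0000), down 37.1966 (V=0.0000). Price 0.0000; hedge Δ=0.0000, bond B=0.0000.
  t=3,j=1: stock 65.8836 → up 86.3075 (V=10.0000), down 56.6599 (V=0.0000). Price 4.3614; hedge Δ=0.3373, bond B=-17.8609.
  t=3,j=2: stock 100.3575 → up 131.4684 (V=10.0000), down 86.3075 (V=10.0000). Price 9.3458; hedge Δ=0.0000, bond B=9.3458.
  t=3,j=3: stock 152.8702 → up 200.2599 (V=10.0000), down 131.4684 (V=10.0000). Price 9.3458; hedge Δ=0.0000, bond B=9.3458.
  t=2,j=0: stock 50.2928 → up 65.8836 (V=4.3614), down 43.2518 (V=0.0000). Price 1.9022; hedge Δ=0.1927, bond B=-7.7898.
  t=2,j=1: stock 76.6088 → up 100.3575 (V=9.3458), down 65.8836 (V=4.3614). Price 6.2499; hedge Δ=0.1446, bond B=-4.8266.
  t=2,j=2: stock 116.6948 → up 152.8702 (V=9.3458), down 100.3575 (V=9.3458). Price 8.7344; hedge Δ=0.0000, bond B=8.7344.
  t=1,j=0: stock 58.4800 → up 76.6088 (V=6.2499), down 50.2928 (V=1.9022). Price 3.6739; hedge Δ=0.1652, bond B=-5.9878.
  t=1,j=1: stock 89.0800 → up 116.6948 (V=8.7344), down 76.6088 (V=6.2499). Price 6.9246; hedge Δ=0.0620, bond B=1.4036.
  t=0,j=0: stock 68.0000 → up 89.0800 (V=6.9246), down 58.4800 (V=3.6739). Price 4.8513; hedge Δ=0.1062, bond B=-2.3724.
Sanity check at the root: Δ(0,0)·S0 + B(0,0) reproduces V0 = 4.8513.

(0,0): Delta=0.1062 Bond=-2.3724
(1,0): Delta=0.1652 Bond=-5.9878
(1,1): Delta=0.0620 Bond=1.4036
(2,0): Delta=0.1927 Bond=-7.7898
(2,1): Delta=0.1446 Bond=-4.8266
(2,2): Delta=0.0000 Bond=8.7344
(3,0): Delta=0.0000 Bond=0.0000
(3,1): Delta=0.3373 Bond=-17.8609
(3,2): Delta=0.0000 Bond=9.3458
(3,3): Delta=0.0000 Bond=9.3458
V0=4.8513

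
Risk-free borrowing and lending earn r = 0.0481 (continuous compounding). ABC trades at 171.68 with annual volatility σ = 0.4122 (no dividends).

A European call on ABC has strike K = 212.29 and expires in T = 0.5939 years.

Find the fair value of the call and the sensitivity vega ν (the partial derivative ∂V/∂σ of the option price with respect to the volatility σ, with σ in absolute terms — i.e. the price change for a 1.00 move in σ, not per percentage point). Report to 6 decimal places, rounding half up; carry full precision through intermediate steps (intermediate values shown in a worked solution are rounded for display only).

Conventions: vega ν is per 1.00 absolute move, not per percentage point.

σ√T = 0.4122·√0.5939 = 0.317662
d₁ = (ln(S/K) + (r+σ²/2)T) / (σ√T) = (ln(171.68/212.29) + (0.0481+0.4122²/2)·0.5939) / 0.317662 = (-0.212321 + 0.079021) / 0.317662 = -0.419629
d₂ = d₁ − σ√T = -0.419629 − 0.317662 = -0.737290
e^{−rT} = 0.971838
N(d₁) = 0.337378,  N(d₂) = 0.230473
Call price V = S·N(d₁) − K·e^{−rT}·N(d₂) = 57.921104 − 47.549180 = 10.371924
φ(d₁) = (1/√(2π))·e^{−d₁²/2} = 0.365320
ν = S·φ(d₁)·√T = 48.333620

price = 10.371924
ν = 48.333620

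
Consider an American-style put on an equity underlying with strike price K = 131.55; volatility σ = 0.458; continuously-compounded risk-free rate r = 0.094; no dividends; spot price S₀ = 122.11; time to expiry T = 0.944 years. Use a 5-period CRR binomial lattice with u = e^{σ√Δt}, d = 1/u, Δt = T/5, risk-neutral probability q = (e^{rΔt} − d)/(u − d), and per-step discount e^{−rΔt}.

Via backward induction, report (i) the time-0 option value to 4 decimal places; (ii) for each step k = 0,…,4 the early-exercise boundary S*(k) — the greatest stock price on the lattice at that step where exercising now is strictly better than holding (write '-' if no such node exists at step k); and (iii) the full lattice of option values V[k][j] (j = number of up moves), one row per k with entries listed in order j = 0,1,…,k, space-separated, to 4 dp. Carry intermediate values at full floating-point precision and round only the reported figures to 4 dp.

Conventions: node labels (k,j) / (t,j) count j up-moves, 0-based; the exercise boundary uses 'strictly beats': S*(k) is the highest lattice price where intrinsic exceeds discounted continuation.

Δt=0.18880  u=1.22019  d=0.81954  q=0.49510  discount=0.98241
step 5 (expiry): payoffs max(K−S,0) = 86.4045 64.3345 31.4754 0.0000 0.0000 0.0000
step 4: (k=4,j=0): S=55.0861, K−S=76.4639, hold=74.1498 ⇒ V=76.4639 exercise | (k=4,j=1): S=82.0156, K−S=49.5344, hold=47.2203 ⇒ V=49.5344 exercise | (k=4,j=2): S=122.1100, K−S=9.4400, hold=15.6122 ⇒ V=15.6122 continue | (k=4,j=3): S=181.8050, K−S=0.0000, hold=0.0000 ⇒ V=0.0000 continue | (k=4,j=4): S=270.6826, K−S=0.0000, hold=0.0000 ⇒ V=0.0000 continue  boundary S*=82.0156
step 3: (k=3,j=0): S=67.2155, K−S=64.3345, hold=62.0205 ⇒ V=64.3345 exercise | (k=3,j=1): S=100.0746, K−S=31.4754, hold=32.1635 ⇒ V=32.1635 continue | (k=3,j=2): S=148.9973, K−S=0.0000, hold=7.7439 ⇒ V=7.7439 continue | (k=3,j=3): S=221.8365, K−S=0.0000, hold=0.0000 ⇒ V=0.0000 continue  boundary S*=67.2155
step 2: (k=2,j=0): S=82.0156, K−S=49.5344, hold=47.5550 ⇒ V=49.5344 exercise | (k=2,j=1): S=122.1100, K−S=9.4400, hold=19.7201 ⇒ V=19.7201 continue | (k=2,j=2): S=181.8050, K−S=0.0000, hold=3.8411 ⇒ V=3.8411 continue  boundary S*=82.0156
step 1: (k=1,j=0): S=100.0746, K−S=31.4754, hold=34.1615 ⇒ V=34.1615 continue | (k=1,j=1): S=148.9973, K−S=0.0000, hold=11.6498 ⇒ V=11.6498 continue  boundary S*=-
step 0: (k=0,j=0): S=122.1100, K−S=9.4400, hold=22.6110 ⇒ V=22.6110 continue  boundary S*=-

price = 22.6110
boundary = - - 82.0156 67.2155 82.0156
tree:
22.6110
34.1615 11.6498
49.5344 19.7201 3.8411
64.3345 32.1635 7.7439 0.0000
76.4639 49.5344 15.6122 0.0000 0.0000
86.4045 64.3345 31.4754 0.0000 0.0000 0.0000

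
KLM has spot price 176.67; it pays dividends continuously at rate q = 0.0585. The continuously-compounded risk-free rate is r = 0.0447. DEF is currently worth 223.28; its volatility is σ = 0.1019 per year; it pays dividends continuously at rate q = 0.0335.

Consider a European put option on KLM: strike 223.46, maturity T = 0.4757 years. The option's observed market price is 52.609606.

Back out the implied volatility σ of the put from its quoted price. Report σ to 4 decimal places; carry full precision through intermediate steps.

sigma = 0.4024

At σ = 0.4024 the Black–Scholes value reproduces the quote:
σ√T = 0.4024·√0.4757 = 0.277539
d₁ = (ln(S/K) + (r−q+σ²/2)T) / (σ√T) = (ln(176.67/223.46) + (0.0447−0.0585+0.4024²/2)·0.4757) / 0.277539 = (-0.234949 + 0.031949) / 0.277539 = -0.731426
d₂ = d₁ − σ√T = -0.731426 − 0.277539 = -1.008965
e^{−rT} = 0.978961
e^{−qT} = 0.972555
N(−d₁) = 0.767740,  N(−d₂) = 0.843504
V = K·e^{−rT}·N(−d₂) − S·e^{−qT}·N(−d₁) = 184.523793 − 131.914186 = 52.609606 (the quoted price), and the Black–Scholes price is strictly increasing in σ, so σ is unique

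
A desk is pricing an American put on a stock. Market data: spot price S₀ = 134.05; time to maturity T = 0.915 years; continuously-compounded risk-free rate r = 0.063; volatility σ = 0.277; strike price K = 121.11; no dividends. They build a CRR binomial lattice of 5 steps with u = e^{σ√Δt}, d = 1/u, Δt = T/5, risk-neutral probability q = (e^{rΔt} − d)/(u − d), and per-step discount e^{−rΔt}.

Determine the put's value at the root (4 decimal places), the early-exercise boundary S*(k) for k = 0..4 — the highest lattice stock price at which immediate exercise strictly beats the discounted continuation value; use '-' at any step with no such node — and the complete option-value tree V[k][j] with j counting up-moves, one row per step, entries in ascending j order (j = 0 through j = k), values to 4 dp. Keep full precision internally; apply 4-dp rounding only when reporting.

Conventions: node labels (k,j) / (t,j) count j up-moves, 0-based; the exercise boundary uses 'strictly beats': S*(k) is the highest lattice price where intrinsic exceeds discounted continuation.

price = 5.7986
boundary = - - - 93.9463 105.7650
tree:
5.7986
10.0578 1.9844
16.9085 3.9389 0.2189
27.1637 7.7904 0.4607 0.0000
37.6617 15.3450 0.9693 0.0000 0.0000
46.9866 27.1637 2.0394 0.0000 0.0000 0.0000

Δt=0.18300, u=1.12580, d=0.88825, q=0.51922, disc=e^(-rΔt)=0.98854
k=5 terminal: V=max(K-S,0) → 46.9866 27.1637 2.0394 0.0000 0.0000 0.0000
k=4: j=0 S=83.4483 intr=37.6617 cont=36.2735 V=37.6617[EX]; j=1 S=105.7650 intr=15.3450 cont=13.9567 V=15.3450[EX]; j=2 S=134.0500 intr=0.0000 cont=0.9693 V=0.9693[hold]; j=3 S=169.8993 intr=0.0000 cont=0.0000 V=0.0000[hold]; j=4 S=215.3358 intr=0.0000 cont=0.0000 V=0.0000[hold]  S*(4)=105.7650
k=3: j=0 S=93.9463 intr=27.1637 cont=25.7754 V=27.1637[EX]; j=1 S=119.0706 intr=2.0394 cont=7.7904 V=7.7904[hold]; j=2 S=150.9139 intr=0.0000 cont=0.4607 V=0.4607[hold]; j=3 S=191.2731 intr=0.0000 cont=0.0000 V=0.0000[hold]  S*(3)=93.9463
k=2: j=0 S=105.7650 intr=15.3450 cont=16.9085 V=16.9085[hold]; j=1 S=134.0500 intr=0.0000 cont=3.9389 V=3.9389[hold]; j=2 S=169.8993 intr=0.0000 cont=0.2189 V=0.2189[hold]  S*(2)=-
k=1: j=0 S=119.0706 intr=2.0394 cont=10.0578 V=10.0578[hold]; j=1 S=150.9139 intr=0.0000 cont=1.9844 V=1.9844[hold]  S*(1)=-
k=0: j=0 S=134.0500 intr=0.0000 cont=5.7986 V=5.7986[hold]  S*(0)=-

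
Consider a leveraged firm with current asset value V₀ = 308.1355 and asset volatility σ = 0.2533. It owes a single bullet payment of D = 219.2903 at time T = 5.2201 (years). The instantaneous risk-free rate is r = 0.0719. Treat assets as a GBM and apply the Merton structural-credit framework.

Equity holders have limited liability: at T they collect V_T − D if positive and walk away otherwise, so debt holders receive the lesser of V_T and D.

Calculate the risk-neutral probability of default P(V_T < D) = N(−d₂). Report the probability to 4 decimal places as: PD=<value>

PD=0.1718

Work the structural quantities from V₀ = 308.1355 against face 219.2903:
d₁ = [ln(V₀/D) + (r + σ²/2)T] / (σ√T)
   = [ln(308.1355/219.2903) + (0.0719 + 0.5·0.2533²)·5.2201] / (0.2533·√5.2201)
   = [0.340143 + 0.542788] / 0.578728 = 1.525641
d₂ = d₁ − σ√T = 1.525641 − 0.578728 = 0.946913
risk-neutral PD = N(−d₂) = N(-0.946913) = 0.171842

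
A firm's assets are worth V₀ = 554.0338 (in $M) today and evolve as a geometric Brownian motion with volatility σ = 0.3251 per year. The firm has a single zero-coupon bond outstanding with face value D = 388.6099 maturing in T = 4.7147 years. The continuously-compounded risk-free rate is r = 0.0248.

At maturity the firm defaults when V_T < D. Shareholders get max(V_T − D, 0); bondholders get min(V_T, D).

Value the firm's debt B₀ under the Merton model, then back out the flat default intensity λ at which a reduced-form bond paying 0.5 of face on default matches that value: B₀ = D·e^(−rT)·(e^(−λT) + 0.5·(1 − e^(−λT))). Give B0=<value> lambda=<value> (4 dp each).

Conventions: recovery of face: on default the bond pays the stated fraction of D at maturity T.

B0=300.7300 lambda=0.0640

Work the structural quantities from V₀ = 554.0338 against face 388.6099:
d₁ = [ln(V₀/D) + (r + σ²/2)T] / (σ√T)
   = [ln(554.0338/388.6099) + (0.0248 + 0.5·0.3251²)·4.7147] / (0.3251·√4.7147)
   = [0.354650 + 0.366073] / 0.705901 = 1.020996
d₂ = d₁ − σ√T = 1.020996 − 0.705901 = 0.315095
N(d₁) = 0.846372,  N(d₂) = 0.623655,  e^(−rT) = 0.889652
E₀ = V₀·N(d₁) − D·e^(−rT)·N(d₂)
   = 554.0338·0.846372 − 388.6099·0.889652·0.623655 = 253.303759
B₀ = V₀ − E₀ = 554.0338 − 253.303759 = 300.730041
e^(−λT) = (B₀·e^(rT)/D − 0.5)/(1 − 0.5) = (300.7300·1.124035/388.6099 − 0.5)/0.5 = 0.73969286
λ = −ln(0.73969286)/4.7147 = 0.063953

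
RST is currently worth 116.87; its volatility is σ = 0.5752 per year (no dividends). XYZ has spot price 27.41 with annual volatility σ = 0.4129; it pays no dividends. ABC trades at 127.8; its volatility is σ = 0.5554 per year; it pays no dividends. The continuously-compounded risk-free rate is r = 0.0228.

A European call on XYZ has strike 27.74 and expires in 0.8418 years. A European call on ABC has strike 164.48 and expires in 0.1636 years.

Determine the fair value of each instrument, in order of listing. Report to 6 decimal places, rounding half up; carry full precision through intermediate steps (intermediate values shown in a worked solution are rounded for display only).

price(XYZ call K=27.74) = 4.202501
price(ABC call K=164.48) = 2.192738

[XYZ call K=27.74]
σ√T = 0.4129·√0.8418 = 0.378834
d₁ = (ln(S/K) + (r+σ²/2)T) / (σ√T) = (ln(27.41/27.74) + (0.0228+0.4129²/2)·0.8418) / 0.378834 = (-0.011968 + 0.090951) / 0.378834 = 0.208490
d₂ = d₁ − σ√T = 0.208490 − 0.378834 = -0.170344
e^{−rT} = 0.980990
N(d₁) = 0.582577,  N(d₂) = 0.432370
price = S·N(d₁) − K·e^{−rT}·N(d₂) = 15.968433 − 11.765932 = 4.202501
[ABC call K=164.48]
σ√T = 0.5554·√0.1636 = 0.224645
d₁ = (ln(S/K) + (r+σ²/2)T) / (σ√T) = (ln(127.8/164.48) + (0.0228+0.5554²/2)·0.1636) / 0.224645 = (-0.252322 + 0.028963) / 0.224645 = -0.994276
d₂ = d₁ − σ√T = -0.994276 − 0.224645 = -1.218922
e^{−rT} = 0.996277
N(d₁) = 0.160044,  N(d₂) = 0.111437
price = S·N(d₁) − K·e^{−rT}·N(d₂) = 20.453648 − 18.260910 = 2.192738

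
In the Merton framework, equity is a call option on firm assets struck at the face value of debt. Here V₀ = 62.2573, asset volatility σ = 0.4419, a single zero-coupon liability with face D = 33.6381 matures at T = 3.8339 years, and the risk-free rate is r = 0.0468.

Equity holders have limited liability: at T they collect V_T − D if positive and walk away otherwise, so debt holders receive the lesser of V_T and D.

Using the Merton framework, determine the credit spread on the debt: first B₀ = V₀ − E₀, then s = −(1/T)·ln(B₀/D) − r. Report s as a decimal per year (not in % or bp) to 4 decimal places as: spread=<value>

spread=0.0327

With assets at 62.2573 and a single debt payment of 33.6381 at 3.8339 years:
d₁ = [ln(V₀/D) + (r + σ²/2)T] / (σ√T)
   = [ln(62.2573/33.6381) + (0.0468 + 0.5·0.4419²)·3.8339] / (0.4419·√3.8339)
   = [0.615616 + 0.553760] / 0.865256 = 1.351481
d₂ = d₁ − σ√T = 1.351481 − 0.865256 = 0.486226
N(d₁) = 0.911729,  N(d₂) = 0.686596,  e^(−rT) = 0.835749
E₀ = V₀·N(d₁) − D·e^(−rT)·N(d₂)
   = 62.2573·0.911729 − 33.6381·0.835749·0.686596 = 37.459508
B₀ = V₀ − E₀ = 62.2573 − 37.459508 = 24.797792
spread = −(1/T)·ln(B₀/D) − r = −(1/3.8339)·ln(24.797792/33.6381) − 0.0468 = 0.03272861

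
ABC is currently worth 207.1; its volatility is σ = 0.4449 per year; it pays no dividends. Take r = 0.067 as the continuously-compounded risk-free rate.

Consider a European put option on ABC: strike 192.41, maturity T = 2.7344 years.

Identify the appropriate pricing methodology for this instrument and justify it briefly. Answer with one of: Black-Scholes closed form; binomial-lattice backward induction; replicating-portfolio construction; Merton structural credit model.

Key observation: the strike-192.41 put on ABC is European-exercise on a continuously-modelled lognormal underlying, so its value is a single closed-form evaluation.

framework: Black-Scholes closed form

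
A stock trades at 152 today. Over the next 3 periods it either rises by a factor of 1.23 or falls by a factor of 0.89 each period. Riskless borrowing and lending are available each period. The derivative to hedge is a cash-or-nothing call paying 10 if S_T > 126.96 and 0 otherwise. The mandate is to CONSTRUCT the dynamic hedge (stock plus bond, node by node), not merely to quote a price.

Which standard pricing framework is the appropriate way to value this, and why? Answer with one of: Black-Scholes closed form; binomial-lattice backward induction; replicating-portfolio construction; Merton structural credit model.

framework: replicating-portfolio construction

Key observation: since the answer must list Δ and B at each node of the 1.23/0.89 lattice on 152, the replicating-portfolio method — solving the two-state system at every node — is the one that applies.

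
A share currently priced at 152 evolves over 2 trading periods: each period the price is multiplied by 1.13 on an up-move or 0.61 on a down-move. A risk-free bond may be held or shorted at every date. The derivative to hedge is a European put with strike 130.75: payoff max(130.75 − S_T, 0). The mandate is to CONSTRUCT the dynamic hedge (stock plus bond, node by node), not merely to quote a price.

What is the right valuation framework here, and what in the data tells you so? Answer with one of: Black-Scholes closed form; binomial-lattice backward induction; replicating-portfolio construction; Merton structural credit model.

Key observation: a price alone would not answer the question — the per-node share/bond construction on the spot-152, 1.13/0.61 tree is required, and only the replicating-portfolio method yields it.

framework: replicating-portfolio construction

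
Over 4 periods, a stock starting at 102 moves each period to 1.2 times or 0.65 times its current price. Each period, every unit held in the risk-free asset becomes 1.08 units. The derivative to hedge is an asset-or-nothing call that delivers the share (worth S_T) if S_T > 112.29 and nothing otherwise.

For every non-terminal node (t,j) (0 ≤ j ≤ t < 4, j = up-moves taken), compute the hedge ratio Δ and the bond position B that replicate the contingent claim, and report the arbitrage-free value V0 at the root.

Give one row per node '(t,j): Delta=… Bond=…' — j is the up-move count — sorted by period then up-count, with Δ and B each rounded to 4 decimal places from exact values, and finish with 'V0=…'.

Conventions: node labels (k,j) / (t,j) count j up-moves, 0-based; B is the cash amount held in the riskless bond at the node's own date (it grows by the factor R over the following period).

(0,0): Delta=1.3041 Bond=-39.8166
(1,0): Delta=1.6464 Bond=-65.6974
(1,1): Delta=1.2524 Bond=-36.6683
(2,0): Delta=0.0000 Bond=0.0000
(2,1): Delta=1.8953 Bond=-90.7541
(2,2): Delta=1.1552 Bond=-25.3267
(3,0): Delta=0.0000 Bond=0.0000
(3,1): Delta=0.0000 Bond=0.0000
(3,2): Delta=2.1818 Bond=-125.3673
(3,3): Delta=1.0000 Bond=0.0000
V0=93.2038

No-arbitrage ⇒ martingale measure with p* = (R−d)/(u−d) = 0.7818.
Terminal payoffs: V(4,0)=0.0000, V(4,1)=0.0000, V(4,2)=0.0000, V(4,3)=114.5664, V(4,4)=211.5072
(3,0): S=28.0117. Δ = (V_up−V_dn)/(S_up−S_dn) = (0.0000−0.0000)/(33.6141−18.2076) = 0.0000. V = [p*·0.0000 + (1−p*)·0.0000]/1.08 = 0.0000. B = V − Δ·S = 0.0000.
(3,1): S=51.7140. Δ = (V_up−V_dn)/(S_up−S_dn) = (0.0000−0.0000)/(62.0568−33.6141) = 0.0000. V = [p*·0.0000 + (1−p*)·0.0000]/1.08 = 0.0000. B = V − Δ·S = 0.0000.
(3,2): S=95.4720. Δ = (V_up−V_dn)/(S_up−S_dn) = (114.5664−0.0000)/(114.5664−62.0568) = 2.1818. V = [p*·114.5664 + (1−p*)·0.0000]/1.08 = 82.9353. B = V − Δ·S = -125.3673.
(3,3): S=176.2560. Δ = (V_up−V_dn)/(S_up−S_dn) = (211.5072−114.5664)/(211.5072−114.5664) = 1.0000. V = [p*·211.5072 + (1−p*)·114.5664]/1.08 = 176.2560. B = V − Δ·S = 0.0000.
(2,0): S=43.0950. Δ = (V_up−V_dn)/(S_up−S_dn) = (0.0000−0.0000)/(51.7140−28.0118) = 0.0000. V = [p*·0.0000 + (1−p*)·0.0000]/1.08 = 0.0000. B = V − Δ·S = 0.0000.
(2,1): S=79.5600. Δ = (V_up−V_dn)/(S_up−S_dn) = (82.9353−0.0000)/(95.4720−51.7140) = 1.8953. V = [p*·82.9353 + (1−p*)·0.0000]/1.08 = 60.0373. B = V − Δ·S = -90.7541.
(2,2): S=146.8800. Δ = (V_up−V_dn)/(S_up−S_dn) = (176.2560−82.9353)/(176.2560−95.4720) = 1.1552. V = [p*·176.2560 + (1−p*)·82.9353]/1.08 = 144.3473. B = V − Δ·S = -25.3267.
(1,0): S=66.3000. Δ = (V_up−V_dn)/(S_up−S_dn) = (60.0373−0.0000)/(79.5600−43.0950) = 1.6464. V = [p*·60.0373 + (1−p*)·0.0000]/1.08 = 43.4614. B = V − Δ·S = -65.6974.
(1,1): S=122.4000. Δ = (V_up−V_dn)/(S_up−S_dn) = (144.3473−60.0373)/(146.8800−79.5600) = 1.2524. V = [p*·144.3473 + (1−p*)·60.0373]/1.08 = 116.6226. B = V − Δ·S = -36.6683.
(0,0): S=102.0000. Δ = (V_up−V_dn)/(S_up−S_dn) = (116.6226−43.4614)/(122.4000−66.3000) = 1.3041. V = [p*·116.6226 + (1−p*)·43.4614]/1.08 = 93.2038. B = V − Δ·S = -39.8166.
Check: Δ(0,0)·S0 + B(0,0) = 93.2038 = V0.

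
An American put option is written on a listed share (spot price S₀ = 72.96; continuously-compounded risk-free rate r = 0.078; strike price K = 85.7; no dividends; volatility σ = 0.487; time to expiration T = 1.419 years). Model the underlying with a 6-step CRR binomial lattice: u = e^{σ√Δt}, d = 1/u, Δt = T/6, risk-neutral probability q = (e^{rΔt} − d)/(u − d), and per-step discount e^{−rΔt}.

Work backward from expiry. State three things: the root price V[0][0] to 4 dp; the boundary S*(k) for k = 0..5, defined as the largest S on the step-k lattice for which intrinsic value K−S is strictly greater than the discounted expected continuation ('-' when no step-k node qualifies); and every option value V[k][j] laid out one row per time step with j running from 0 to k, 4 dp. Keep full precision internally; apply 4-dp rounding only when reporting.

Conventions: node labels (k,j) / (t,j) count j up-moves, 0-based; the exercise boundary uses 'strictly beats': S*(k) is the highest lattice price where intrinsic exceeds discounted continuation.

price = 21.2925
boundary = - - 45.4332 35.8523 45.4332 57.5743
tree:
21.2925
29.7980 12.9044
40.2668 19.6130 6.1376
49.8477 28.7658 10.4585 1.6948
57.4081 40.2668 17.4225 3.3200 0.0000
63.3743 49.8477 28.1257 6.5036 0.0000 0.0000
68.0823 57.4081 40.2668 12.7400 0.0000 0.0000 0.0000

Δt=0.23650, u=1.26723, d=0.78912, q=0.48001, disc=e^(-rΔt)=0.98172
k=6 terminal: V=max(K-S,0) → 68.0823 57.4081 40.2668 12.7400 0.0000 0.0000 0.0000
k=5: j=0 S=22.3257 intr=63.3743 cont=61.8078 V=63.3743[EX]; j=1 S=35.8523 intr=49.8477 cont=48.2813 V=49.8477[EX]; j=2 S=57.5743 intr=28.1257 cont=26.5592 V=28.1257[EX]; j=3 S=92.4572 intr=0.0000 cont=6.5036 V=6.5036[hold]; j=4 S=148.4746 intr=0.0000 cont=0.0000 V=0.0000[hold]; j=5 S=238.4316 intr=0.0000 cont=0.0000 V=0.0000[hold]  S*(5)=57.5743
k=4: j=0 S=28.2919 intr=57.4081 cont=55.8417 V=57.4081[EX]; j=1 S=45.4332 intr=40.2668 cont=38.7004 V=40.2668[EX]; j=2 S=72.9600 intr=12.7400 cont=17.4225 V=17.4225[hold]; j=3 S=117.1646 intr=0.0000 cont=3.3200 V=3.3200[hold]; j=4 S=188.1517 intr=0.0000 cont=0.0000 V=0.0000[hold]  S*(4)=45.4332
k=3: j=0 S=35.8523 intr=49.8477 cont=48.2813 V=49.8477[EX]; j=1 S=57.5743 intr=28.1257 cont=28.7658 V=28.7658[hold]; j=2 S=92.4572 intr=0.0000 cont=10.4585 V=10.4585[hold]; j=3 S=148.4746 intr=0.0000 cont=1.6948 V=1.6948[hold]  S*(3)=35.8523
k=2: j=0 S=45.4332 intr=40.2668 cont=39.0021 V=40.2668[EX]; j=1 S=72.9600 intr=12.7400 cont=19.6130 V=19.6130[hold]; j=2 S=117.1646 intr=0.0000 cont=6.1376 V=6.1376[hold]  S*(2)=45.4332
k=1: j=0 S=57.5743 intr=28.1257 cont=29.7980 V=29.7980[hold]; j=1 S=92.4572 intr=0.0000 cont=12.9044 V=12.9044[hold]  S*(1)=-
k=0: j=0 S=72.9600 intr=12.7400 cont=21.2925 V=21.2925[hold]  S*(0)=-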